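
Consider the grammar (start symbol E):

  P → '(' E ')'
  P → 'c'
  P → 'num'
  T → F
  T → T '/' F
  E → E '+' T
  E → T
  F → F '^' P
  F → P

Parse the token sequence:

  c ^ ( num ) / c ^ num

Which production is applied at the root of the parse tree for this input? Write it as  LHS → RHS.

E → T

[E [T [T [F [F [P c]] ^ [P ( [E [T [F [P num]]]] )]]] / [F [F [P c]] ^ [P num]]]]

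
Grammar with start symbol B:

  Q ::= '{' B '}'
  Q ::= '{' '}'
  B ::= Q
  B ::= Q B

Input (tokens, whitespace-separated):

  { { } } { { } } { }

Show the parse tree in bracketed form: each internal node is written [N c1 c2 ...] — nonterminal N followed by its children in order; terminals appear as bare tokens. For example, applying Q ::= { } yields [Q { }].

B
Q B
{ B } B
{ Q } B
{ { } } B
{ { } } Q B
{ { } } { B } B
{ { } } { Q } B
{ { } } { { } } B
{ { } } { { } } Q
{ { } } { { } } { }

[B [Q { [B [Q { }]] }] [B [Q { [B [Q { }]] }] [B [Q { }]]]]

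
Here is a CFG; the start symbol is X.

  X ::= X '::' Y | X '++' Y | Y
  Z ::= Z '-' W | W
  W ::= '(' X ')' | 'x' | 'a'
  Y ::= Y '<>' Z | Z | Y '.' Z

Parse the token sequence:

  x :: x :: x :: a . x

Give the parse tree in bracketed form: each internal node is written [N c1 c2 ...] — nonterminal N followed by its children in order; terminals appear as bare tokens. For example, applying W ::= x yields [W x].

[X [X [X [X [Y [Z [W x]]]] :: [Y [Z [W x]]]] :: [Y [Z [W x]]]] :: [Y [Y [Z [W a]]] . [Z [W x]]]]

X
X :: Y
X :: Y :: Y
X :: Y :: Y :: Y
Y :: Y :: Y :: Y
Z :: Y :: Y :: Y
W :: Y :: Y :: Y
x :: Y :: Y :: Y
x :: Z :: Y :: Y
x :: W :: Y :: Y
x :: x :: Y :: Y
x :: x :: Z :: Y
x :: x :: W :: Y
x :: x :: x :: Y
x :: x :: x :: Y . Z
x :: x :: x :: Z . Z
x :: x :: x :: W . Z
x :: x :: x :: a . Z
x :: x :: x :: a . W
x :: x :: x :: a . x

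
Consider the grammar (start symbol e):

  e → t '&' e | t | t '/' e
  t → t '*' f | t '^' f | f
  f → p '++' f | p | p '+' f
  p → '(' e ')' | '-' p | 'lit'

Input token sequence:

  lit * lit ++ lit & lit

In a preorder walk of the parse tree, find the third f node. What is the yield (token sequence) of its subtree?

lit

[e [t [t [f [p lit]]] * [f [p lit] ++ [f [p lit]]]] & [e [t [f [p lit]]]]]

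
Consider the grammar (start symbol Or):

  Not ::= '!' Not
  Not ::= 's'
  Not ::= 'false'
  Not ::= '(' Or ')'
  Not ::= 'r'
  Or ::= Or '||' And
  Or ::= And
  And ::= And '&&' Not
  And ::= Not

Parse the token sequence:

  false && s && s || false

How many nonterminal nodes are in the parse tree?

10

[Or [Or [And [And [And [Not false]] && [Not s]] && [Not s]]] || [And [Not false]]]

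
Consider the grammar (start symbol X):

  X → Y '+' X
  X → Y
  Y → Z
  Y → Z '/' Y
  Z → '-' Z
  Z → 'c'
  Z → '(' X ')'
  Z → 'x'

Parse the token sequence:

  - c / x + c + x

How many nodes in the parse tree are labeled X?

3

[X [Y [Z - [Z c]] / [Y [Z x]]] + [X [Y [Z c]] + [X [Y [Z x]]]]]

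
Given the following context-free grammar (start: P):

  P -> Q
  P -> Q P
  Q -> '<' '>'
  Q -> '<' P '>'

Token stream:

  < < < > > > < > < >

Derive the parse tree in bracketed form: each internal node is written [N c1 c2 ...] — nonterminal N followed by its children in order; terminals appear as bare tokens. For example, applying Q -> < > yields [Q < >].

P
Q P
< P > P
< Q > P
< < P > > P
< < Q > > P
< < < > > > P
< < < > > > Q P
< < < > > > < > P
< < < > > > < > Q
< < < > > > < > < >

[P [Q < [P [Q < [P [Q < >]] >]] >] [P [Q < >] [P [Q < >]]]]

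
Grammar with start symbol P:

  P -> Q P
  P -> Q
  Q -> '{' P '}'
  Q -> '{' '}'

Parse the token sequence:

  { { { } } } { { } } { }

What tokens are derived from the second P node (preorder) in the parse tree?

[P [Q { [P [Q { [P [Q { }]] }]] }] [P [Q { [P [Q { }]] }] [P [Q { }]]]]

{ { } }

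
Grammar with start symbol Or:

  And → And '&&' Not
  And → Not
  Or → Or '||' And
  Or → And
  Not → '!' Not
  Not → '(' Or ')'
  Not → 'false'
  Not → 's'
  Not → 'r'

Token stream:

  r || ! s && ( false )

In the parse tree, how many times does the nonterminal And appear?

[Or [Or [And [Not r]]] || [And [And [Not ! [Not s]]] && [Not ( [Or [And [Not false]]] )]]]

4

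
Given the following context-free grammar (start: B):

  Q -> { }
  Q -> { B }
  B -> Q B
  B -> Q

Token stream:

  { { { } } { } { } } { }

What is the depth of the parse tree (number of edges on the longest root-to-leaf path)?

[B [Q { [B [Q { [B [Q { }]] }] [B [Q { }] [B [Q { }]]]] }] [B [Q { }]]]

6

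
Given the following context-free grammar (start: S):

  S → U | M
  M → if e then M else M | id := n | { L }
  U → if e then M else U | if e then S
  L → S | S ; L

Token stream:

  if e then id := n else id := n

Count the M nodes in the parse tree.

[S [M if e then [M id := n] else [M id := n]]]

3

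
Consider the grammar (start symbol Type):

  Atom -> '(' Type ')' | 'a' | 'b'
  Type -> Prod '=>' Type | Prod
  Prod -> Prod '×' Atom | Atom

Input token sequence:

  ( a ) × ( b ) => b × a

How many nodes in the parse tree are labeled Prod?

6

[Type [Prod [Prod [Atom ( [Type [Prod [Atom a]]] )]] × [Atom ( [Type [Prod [Atom b]]] )]] => [Type [Prod [Prod [Atom b]] × [Atom a]]]]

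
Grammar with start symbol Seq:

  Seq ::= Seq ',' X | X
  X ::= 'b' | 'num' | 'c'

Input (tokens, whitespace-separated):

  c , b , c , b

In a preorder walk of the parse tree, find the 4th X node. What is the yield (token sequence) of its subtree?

[Seq [Seq [Seq [Seq [X c]] , [X b]] , [X c]] , [X b]]

b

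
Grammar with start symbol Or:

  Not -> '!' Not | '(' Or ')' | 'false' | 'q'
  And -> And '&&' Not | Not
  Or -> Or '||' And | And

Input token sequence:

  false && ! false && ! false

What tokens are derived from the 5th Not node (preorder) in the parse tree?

false

[Or [And [And [And [Not false]] && [Not ! [Not false]]] && [Not ! [Not false]]]]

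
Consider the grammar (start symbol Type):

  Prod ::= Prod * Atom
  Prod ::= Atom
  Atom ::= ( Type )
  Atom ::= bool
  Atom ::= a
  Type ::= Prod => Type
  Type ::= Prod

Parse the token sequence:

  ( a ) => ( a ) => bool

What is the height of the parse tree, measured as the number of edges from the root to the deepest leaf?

7

[Type [Prod [Atom ( [Type [Prod [Atom a]]] )]] => [Type [Prod [Atom ( [Type [Prod [Atom a]]] )]] => [Type [Prod [Atom bool]]]]]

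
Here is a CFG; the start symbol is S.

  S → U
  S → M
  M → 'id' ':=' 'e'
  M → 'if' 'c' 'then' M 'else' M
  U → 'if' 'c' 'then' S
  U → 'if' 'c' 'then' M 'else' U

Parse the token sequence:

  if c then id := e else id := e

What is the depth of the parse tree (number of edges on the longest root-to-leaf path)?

[S [M if c then [M id := e] else [M id := e]]]

3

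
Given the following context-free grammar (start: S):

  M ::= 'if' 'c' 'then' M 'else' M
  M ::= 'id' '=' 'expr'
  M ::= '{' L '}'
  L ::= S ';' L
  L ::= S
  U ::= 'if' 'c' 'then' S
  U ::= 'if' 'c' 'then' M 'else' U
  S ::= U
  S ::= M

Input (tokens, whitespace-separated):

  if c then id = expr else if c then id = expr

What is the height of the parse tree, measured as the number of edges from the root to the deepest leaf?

[S [U if c then [M id = expr] else [U if c then [S [M id = expr]]]]]

5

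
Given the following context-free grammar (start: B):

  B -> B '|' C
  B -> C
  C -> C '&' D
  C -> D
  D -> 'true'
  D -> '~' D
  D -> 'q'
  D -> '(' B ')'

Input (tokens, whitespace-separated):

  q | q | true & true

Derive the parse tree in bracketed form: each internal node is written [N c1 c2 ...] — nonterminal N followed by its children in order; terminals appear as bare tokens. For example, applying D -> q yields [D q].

[B [B [B [C [D q]]] | [C [D q]]] | [C [C [D true]] & [D true]]]

B
B | C
B | C | C
C | C | C
D | C | C
q | C | C
q | D | C
q | q | C
q | q | C & D
q | q | D & D
q | q | true & D
q | q | true & true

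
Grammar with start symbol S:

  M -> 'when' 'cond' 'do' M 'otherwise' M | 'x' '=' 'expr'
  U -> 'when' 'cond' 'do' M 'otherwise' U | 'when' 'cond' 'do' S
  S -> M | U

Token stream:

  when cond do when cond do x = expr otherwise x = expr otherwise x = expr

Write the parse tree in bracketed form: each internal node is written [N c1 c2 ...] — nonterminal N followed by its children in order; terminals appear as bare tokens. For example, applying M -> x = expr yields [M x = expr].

S
M
when cond do M otherwise M
when cond do when cond do M otherwise M otherwise M
when cond do when cond do x = expr otherwise M otherwise M
when cond do when cond do x = expr otherwise x = expr otherwise M
when cond do when cond do x = expr otherwise x = expr otherwise x = expr

[S [M when cond do [M when cond do [M x = expr] otherwise [M x = expr]] otherwise [M x = expr]]]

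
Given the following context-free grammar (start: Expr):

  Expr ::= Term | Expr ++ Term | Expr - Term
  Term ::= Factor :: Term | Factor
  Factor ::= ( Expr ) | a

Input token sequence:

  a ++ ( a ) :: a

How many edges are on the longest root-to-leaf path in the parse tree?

6

[Expr [Expr [Term [Factor a]]] ++ [Term [Factor ( [Expr [Term [Factor a]]] )] :: [Term [Factor a]]]]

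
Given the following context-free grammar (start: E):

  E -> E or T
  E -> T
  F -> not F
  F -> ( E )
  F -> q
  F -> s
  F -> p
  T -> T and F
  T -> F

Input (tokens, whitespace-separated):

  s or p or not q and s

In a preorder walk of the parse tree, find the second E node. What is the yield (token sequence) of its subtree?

[E [E [E [T [F s]]] or [T [F p]]] or [T [T [F not [F q]]] and [F s]]]

s or p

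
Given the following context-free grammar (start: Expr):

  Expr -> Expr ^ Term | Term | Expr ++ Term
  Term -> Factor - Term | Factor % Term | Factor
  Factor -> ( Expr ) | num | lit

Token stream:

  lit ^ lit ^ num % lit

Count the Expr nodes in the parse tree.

[Expr [Expr [Expr [Term [Factor lit]]] ^ [Term [Factor lit]]] ^ [Term [Factor num] % [Term [Factor lit]]]]

3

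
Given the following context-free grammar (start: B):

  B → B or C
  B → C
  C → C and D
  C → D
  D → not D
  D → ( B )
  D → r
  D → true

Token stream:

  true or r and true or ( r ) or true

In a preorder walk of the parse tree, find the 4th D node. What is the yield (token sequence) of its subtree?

[B [B [B [B [C [D true]]] or [C [C [D r]] and [D true]]] or [C [D ( [B [C [D r]]] )]]] or [C [D true]]]

( r )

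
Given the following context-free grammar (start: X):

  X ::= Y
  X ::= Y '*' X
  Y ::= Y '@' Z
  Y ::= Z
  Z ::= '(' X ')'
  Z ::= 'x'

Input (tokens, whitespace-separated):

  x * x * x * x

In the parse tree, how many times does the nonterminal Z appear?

[X [Y [Z x]] * [X [Y [Z x]] * [X [Y [Z x]] * [X [Y [Z x]]]]]]

4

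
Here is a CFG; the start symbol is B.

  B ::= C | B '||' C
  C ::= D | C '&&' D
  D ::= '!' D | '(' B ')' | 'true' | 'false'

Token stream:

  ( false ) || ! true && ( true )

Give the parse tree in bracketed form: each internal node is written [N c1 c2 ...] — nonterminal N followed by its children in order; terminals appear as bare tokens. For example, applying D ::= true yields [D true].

[B [B [C [D ( [B [C [D false]]] )]]] || [C [C [D ! [D true]]] && [D ( [B [C [D true]]] )]]]

B
B || C
C || C
D || C
( B ) || C
( C ) || C
( D ) || C
( false ) || C
( false ) || C && D
( false ) || D && D
( false ) || ! D && D
( false ) || ! true && D
( false ) || ! true && ( B )
( false ) || ! true && ( C )
( false ) || ! true && ( D )
( false ) || ! true && ( true )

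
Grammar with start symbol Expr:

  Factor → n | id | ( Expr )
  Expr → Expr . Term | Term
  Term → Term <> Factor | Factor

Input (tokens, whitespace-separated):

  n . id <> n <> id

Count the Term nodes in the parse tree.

[Expr [Expr [Term [Factor n]]] . [Term [Term [Term [Factor id]] <> [Factor n]] <> [Factor id]]]

4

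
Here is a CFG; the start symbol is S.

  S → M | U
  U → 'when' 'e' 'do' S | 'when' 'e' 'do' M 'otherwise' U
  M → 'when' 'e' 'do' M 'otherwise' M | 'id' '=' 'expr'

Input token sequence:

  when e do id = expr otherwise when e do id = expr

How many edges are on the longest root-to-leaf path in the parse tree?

[S [U when e do [M id = expr] otherwise [U when e do [S [M id = expr]]]]]

5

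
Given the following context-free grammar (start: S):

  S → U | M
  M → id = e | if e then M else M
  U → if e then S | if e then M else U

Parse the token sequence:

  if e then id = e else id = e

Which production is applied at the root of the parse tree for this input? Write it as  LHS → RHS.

[S [M if e then [M id = e] else [M id = e]]]

S → M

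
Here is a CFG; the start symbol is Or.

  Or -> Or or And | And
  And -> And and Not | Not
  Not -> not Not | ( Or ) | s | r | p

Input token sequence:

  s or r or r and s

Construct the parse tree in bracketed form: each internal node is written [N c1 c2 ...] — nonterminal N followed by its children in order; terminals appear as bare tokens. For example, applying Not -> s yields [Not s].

Or
Or or And
Or or And or And
And or And or And
Not or And or And
s or And or And
s or Not or And
s or r or And
s or r or And and Not
s or r or Not and Not
s or r or r and Not
s or r or r and s

[Or [Or [Or [And [Not s]]] or [And [Not r]]] or [And [And [Not r]] and [Not s]]]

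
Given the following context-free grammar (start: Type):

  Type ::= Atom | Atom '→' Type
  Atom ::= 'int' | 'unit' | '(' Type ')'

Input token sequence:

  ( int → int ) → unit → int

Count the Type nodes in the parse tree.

5

[Type [Atom ( [Type [Atom int] → [Type [Atom int]]] )] → [Type [Atom unit] → [Type [Atom int]]]]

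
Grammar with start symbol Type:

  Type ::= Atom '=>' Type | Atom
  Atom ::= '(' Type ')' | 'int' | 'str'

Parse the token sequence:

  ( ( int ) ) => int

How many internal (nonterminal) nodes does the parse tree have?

[Type [Atom ( [Type [Atom ( [Type [Atom int]] )]] )] => [Type [Atom int]]]

8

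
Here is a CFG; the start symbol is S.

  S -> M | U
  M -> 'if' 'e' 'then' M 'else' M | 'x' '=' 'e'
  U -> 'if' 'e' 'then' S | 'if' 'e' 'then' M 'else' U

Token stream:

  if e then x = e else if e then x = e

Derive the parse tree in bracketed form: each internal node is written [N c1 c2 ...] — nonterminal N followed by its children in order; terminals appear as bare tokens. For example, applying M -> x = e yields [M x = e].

S
U
if e then M else U
if e then x = e else U
if e then x = e else if e then S
if e then x = e else if e then M
if e then x = e else if e then x = e

[S [U if e then [M x = e] else [U if e then [S [M x = e]]]]]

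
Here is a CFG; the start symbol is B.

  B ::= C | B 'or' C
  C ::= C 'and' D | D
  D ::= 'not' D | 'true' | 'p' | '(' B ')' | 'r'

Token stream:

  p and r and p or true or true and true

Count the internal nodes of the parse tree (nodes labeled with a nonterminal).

[B [B [B [C [C [C [D p]] and [D r]] and [D p]]] or [C [D true]]] or [C [C [D true]] and [D true]]]

15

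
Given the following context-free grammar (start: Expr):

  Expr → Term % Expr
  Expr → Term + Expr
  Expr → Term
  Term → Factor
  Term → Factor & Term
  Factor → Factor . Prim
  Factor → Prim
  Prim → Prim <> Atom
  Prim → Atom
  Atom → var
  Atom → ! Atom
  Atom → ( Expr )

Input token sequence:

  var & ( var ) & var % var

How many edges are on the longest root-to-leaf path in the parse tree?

[Expr [Term [Factor [Prim [Atom var]]] & [Term [Factor [Prim [Atom ( [Expr [Term [Factor [Prim [Atom var]]]]] )]]] & [Term [Factor [Prim [Atom var]]]]]] % [Expr [Term [Factor [Prim [Atom var]]]]]]

11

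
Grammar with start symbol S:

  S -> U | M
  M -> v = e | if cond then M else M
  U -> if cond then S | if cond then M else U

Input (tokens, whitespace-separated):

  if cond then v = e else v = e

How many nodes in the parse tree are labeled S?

1

[S [M if cond then [M v = e] else [M v = e]]]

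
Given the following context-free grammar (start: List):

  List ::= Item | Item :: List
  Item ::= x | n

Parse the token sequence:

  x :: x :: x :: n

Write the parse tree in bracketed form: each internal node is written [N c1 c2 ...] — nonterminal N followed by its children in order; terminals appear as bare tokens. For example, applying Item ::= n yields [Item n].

List
Item :: List
x :: List
x :: Item :: List
x :: x :: List
x :: x :: Item :: List
x :: x :: x :: List
x :: x :: x :: Item
x :: x :: x :: n

[List [Item x] :: [List [Item x] :: [List [Item x] :: [List [Item n]]]]]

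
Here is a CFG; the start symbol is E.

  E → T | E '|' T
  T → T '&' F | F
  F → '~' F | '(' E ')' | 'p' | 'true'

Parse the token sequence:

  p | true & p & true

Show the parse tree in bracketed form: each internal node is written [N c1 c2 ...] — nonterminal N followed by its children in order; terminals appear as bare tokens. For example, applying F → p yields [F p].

[E [E [T [F p]]] | [T [T [T [F true]] & [F p]] & [F true]]]

E
E | T
T | T
F | T
p | T
p | T & F
p | T & F & F
p | F & F & F
p | true & F & F
p | true & p & F
p | true & p & true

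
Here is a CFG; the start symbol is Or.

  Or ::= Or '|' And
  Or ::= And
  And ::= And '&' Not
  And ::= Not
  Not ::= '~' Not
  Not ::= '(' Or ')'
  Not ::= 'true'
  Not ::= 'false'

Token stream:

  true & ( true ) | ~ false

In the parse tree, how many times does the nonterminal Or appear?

[Or [Or [And [And [Not true]] & [Not ( [Or [And [Not true]]] )]]] | [And [Not ~ [Not false]]]]

3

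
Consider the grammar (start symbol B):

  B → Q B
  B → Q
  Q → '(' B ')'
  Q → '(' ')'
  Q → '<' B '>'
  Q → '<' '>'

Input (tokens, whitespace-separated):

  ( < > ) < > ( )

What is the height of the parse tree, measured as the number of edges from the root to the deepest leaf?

4

[B [Q ( [B [Q < >]] )] [B [Q < >] [B [Q ( )]]]]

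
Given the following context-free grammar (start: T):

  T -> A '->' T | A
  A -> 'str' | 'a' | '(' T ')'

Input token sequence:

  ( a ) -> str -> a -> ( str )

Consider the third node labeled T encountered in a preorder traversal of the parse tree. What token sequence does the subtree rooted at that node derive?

[T [A ( [T [A a]] )] -> [T [A str] -> [T [A a] -> [T [A ( [T [A str]] )]]]]]

str -> a -> ( str )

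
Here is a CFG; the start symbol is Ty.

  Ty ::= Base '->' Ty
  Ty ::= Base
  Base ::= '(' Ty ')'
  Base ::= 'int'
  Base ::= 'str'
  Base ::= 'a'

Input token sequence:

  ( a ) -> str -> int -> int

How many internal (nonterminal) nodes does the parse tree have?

[Ty [Base ( [Ty [Base a]] )] -> [Ty [Base str] -> [Ty [Base int] -> [Ty [Base int]]]]]

10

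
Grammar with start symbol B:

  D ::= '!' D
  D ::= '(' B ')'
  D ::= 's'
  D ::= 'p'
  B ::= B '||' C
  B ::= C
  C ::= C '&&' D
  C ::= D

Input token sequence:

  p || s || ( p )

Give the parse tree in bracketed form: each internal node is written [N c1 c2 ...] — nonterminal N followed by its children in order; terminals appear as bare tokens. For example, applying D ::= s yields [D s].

B
B || C
B || C || C
C || C || C
D || C || C
p || C || C
p || D || C
p || s || C
p || s || D
p || s || ( B )
p || s || ( C )
p || s || ( D )
p || s || ( p )

[B [B [B [C [D p]]] || [C [D s]]] || [C [D ( [B [C [D p]]] )]]]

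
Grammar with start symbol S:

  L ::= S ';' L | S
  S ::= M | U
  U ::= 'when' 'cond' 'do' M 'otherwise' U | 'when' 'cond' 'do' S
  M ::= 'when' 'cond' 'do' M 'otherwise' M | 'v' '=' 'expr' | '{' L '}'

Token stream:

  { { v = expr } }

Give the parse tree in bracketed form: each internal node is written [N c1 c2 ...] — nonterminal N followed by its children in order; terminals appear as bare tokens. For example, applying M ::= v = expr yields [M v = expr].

[S [M { [L [S [M { [L [S [M v = expr]]] }]]] }]]

S
M
{ L }
{ S }
{ M }
{ { L } }
{ { S } }
{ { M } }
{ { v = expr } }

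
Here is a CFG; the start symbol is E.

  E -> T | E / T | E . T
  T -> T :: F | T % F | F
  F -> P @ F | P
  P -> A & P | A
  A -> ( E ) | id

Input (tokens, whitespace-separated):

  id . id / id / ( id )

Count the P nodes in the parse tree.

5

[E [E [E [E [T [F [P [A id]]]]] . [T [F [P [A id]]]]] / [T [F [P [A id]]]]] / [T [F [P [A ( [E [T [F [P [A id]]]]] )]]]]]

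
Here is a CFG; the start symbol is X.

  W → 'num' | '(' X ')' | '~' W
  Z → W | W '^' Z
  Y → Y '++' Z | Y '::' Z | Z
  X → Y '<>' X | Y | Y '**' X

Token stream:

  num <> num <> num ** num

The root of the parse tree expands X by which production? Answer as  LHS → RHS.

[X [Y [Z [W num]]] <> [X [Y [Z [W num]]] <> [X [Y [Z [W num]]] ** [X [Y [Z [W num]]]]]]]

X → Y '<>' X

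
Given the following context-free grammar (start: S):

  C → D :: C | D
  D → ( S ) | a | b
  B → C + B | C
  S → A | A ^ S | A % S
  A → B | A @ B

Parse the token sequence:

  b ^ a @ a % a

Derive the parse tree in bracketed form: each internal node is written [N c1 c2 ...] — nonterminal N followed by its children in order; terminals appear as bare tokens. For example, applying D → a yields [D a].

[S [A [B [C [D b]]]] ^ [S [A [A [B [C [D a]]]] @ [B [C [D a]]]] % [S [A [B [C [D a]]]]]]]

S
A ^ S
B ^ S
C ^ S
D ^ S
b ^ S
b ^ A % S
b ^ A @ B % S
b ^ B @ B % S
b ^ C @ B % S
b ^ D @ B % S
b ^ a @ B % S
b ^ a @ C % S
b ^ a @ D % S
b ^ a @ a % S
b ^ a @ a % A
b ^ a @ a % B
b ^ a @ a % C
b ^ a @ a % D
b ^ a @ a % a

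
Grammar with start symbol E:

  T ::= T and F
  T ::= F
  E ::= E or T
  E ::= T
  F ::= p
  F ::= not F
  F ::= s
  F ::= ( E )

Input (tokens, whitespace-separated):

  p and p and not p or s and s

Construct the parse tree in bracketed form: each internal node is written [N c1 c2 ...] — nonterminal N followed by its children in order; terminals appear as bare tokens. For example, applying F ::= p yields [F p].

[E [E [T [T [T [F p]] and [F p]] and [F not [F p]]]] or [T [T [F s]] and [F s]]]

E
E or T
T or T
T and F or T
T and F and F or T
F and F and F or T
p and F and F or T
p and p and F or T
p and p and not F or T
p and p and not p or T
p and p and not p or T and F
p and p and not p or F and F
p and p and not p or s and F
p and p and not p or s and s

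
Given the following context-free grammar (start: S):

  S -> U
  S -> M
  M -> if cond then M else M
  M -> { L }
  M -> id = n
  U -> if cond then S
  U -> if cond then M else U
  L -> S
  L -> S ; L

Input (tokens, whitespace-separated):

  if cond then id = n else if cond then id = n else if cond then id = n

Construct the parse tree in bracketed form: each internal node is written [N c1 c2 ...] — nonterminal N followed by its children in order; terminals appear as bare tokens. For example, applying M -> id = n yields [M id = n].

[S [U if cond then [M id = n] else [U if cond then [M id = n] else [U if cond then [S [M id = n]]]]]]

S
U
if cond then M else U
if cond then id = n else U
if cond then id = n else if cond then M else U
if cond then id = n else if cond then id = n else U
if cond then id = n else if cond then id = n else if cond then S
if cond then id = n else if cond then id = n else if cond then M
if cond then id = n else if cond then id = n else if cond then id = n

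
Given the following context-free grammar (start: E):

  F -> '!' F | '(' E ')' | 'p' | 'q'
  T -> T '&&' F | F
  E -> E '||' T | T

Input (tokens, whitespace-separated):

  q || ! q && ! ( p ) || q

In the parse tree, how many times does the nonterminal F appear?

[E [E [E [T [F q]]] || [T [T [F ! [F q]]] && [F ! [F ( [E [T [F p]]] )]]]] || [T [F q]]]

7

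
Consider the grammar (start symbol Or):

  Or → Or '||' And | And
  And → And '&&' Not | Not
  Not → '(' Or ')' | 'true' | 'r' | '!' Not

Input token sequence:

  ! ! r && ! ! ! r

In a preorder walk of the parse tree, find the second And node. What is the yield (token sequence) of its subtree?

! ! r

[Or [And [And [Not ! [Not ! [Not r]]]] && [Not ! [Not ! [Not ! [Not r]]]]]]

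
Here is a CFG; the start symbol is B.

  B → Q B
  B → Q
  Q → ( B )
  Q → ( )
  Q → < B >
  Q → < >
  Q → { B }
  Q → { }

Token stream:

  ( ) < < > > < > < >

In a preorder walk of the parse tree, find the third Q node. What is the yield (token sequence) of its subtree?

< >

[B [Q ( )] [B [Q < [B [Q < >]] >] [B [Q < >] [B [Q < >]]]]]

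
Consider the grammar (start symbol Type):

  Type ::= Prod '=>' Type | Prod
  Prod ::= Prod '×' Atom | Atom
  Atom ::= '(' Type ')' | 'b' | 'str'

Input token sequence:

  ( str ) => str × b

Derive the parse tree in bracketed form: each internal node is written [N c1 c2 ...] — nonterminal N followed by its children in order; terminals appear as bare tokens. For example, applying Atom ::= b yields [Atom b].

Type
Prod => Type
Atom => Type
( Type ) => Type
( Prod ) => Type
( Atom ) => Type
( str ) => Type
( str ) => Prod
( str ) => Prod × Atom
( str ) => Atom × Atom
( str ) => str × Atom
( str ) => str × b

[Type [Prod [Atom ( [Type [Prod [Atom str]]] )]] => [Type [Prod [Prod [Atom str]] × [Atom b]]]]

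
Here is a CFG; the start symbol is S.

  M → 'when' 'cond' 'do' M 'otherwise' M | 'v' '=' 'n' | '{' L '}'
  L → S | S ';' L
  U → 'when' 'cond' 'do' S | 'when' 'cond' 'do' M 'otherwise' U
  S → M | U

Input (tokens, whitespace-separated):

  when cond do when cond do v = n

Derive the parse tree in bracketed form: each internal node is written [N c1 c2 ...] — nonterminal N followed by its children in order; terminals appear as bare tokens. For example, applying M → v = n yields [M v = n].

S
U
when cond do S
when cond do U
when cond do when cond do S
when cond do when cond do M
when cond do when cond do v = n

[S [U when cond do [S [U when cond do [S [M v = n]]]]]]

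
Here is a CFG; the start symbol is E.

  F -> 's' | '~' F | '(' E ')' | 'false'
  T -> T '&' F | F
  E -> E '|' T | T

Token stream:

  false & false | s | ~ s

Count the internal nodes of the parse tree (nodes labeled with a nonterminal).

12

[E [E [E [T [T [F false]] & [F false]]] | [T [F s]]] | [T [F ~ [F s]]]]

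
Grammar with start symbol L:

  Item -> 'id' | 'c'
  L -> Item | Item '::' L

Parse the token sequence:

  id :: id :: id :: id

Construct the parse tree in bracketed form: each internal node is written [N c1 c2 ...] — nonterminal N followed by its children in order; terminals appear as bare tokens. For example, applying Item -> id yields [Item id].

[L [Item id] :: [L [Item id] :: [L [Item id] :: [L [Item id]]]]]

L
Item :: L
id :: L
id :: Item :: L
id :: id :: L
id :: id :: Item :: L
id :: id :: id :: L
id :: id :: id :: Item
id :: id :: id :: id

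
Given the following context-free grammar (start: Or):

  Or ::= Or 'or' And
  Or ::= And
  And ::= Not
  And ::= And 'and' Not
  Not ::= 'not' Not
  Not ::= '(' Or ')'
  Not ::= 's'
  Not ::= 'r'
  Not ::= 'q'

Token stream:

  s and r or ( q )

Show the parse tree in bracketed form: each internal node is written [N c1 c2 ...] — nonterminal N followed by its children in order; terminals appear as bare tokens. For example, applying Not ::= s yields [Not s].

[Or [Or [And [And [Not s]] and [Not r]]] or [And [Not ( [Or [And [Not q]]] )]]]

Or
Or or And
And or And
And and Not or And
Not and Not or And
s and Not or And
s and r or And
s and r or Not
s and r or ( Or )
s and r or ( And )
s and r or ( Not )
s and r or ( q )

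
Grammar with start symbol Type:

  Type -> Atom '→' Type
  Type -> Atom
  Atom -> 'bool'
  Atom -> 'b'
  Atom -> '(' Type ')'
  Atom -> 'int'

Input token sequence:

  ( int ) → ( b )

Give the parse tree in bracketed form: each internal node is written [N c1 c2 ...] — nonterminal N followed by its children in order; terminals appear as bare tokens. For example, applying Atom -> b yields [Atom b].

Type
Atom → Type
( Type ) → Type
( Atom ) → Type
( int ) → Type
( int ) → Atom
( int ) → ( Type )
( int ) → ( Atom )
( int ) → ( b )

[Type [Atom ( [Type [Atom int]] )] → [Type [Atom ( [Type [Atom b]] )]]]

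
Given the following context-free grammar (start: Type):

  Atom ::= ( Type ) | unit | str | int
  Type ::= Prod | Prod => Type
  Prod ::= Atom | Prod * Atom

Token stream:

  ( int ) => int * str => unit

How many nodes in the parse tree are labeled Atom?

[Type [Prod [Atom ( [Type [Prod [Atom int]]] )]] => [Type [Prod [Prod [Atom int]] * [Atom str]] => [Type [Prod [Atom unit]]]]]

5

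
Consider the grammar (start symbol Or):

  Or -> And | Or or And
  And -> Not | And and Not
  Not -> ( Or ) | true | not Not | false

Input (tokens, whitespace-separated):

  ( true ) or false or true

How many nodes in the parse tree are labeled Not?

[Or [Or [Or [And [Not ( [Or [And [Not true]]] )]]] or [And [Not false]]] or [And [Not true]]]

4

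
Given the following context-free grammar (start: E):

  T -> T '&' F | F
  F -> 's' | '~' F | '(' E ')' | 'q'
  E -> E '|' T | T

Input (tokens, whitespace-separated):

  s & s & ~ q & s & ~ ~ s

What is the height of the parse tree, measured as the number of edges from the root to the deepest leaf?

[E [T [T [T [T [T [F s]] & [F s]] & [F ~ [F q]]] & [F s]] & [F ~ [F ~ [F s]]]]]

7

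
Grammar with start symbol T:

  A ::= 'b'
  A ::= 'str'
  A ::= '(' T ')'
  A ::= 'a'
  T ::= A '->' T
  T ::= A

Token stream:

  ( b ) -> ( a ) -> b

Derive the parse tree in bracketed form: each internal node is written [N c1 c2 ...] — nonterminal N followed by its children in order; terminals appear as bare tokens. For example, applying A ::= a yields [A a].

[T [A ( [T [A b]] )] -> [T [A ( [T [A a]] )] -> [T [A b]]]]

T
A -> T
( T ) -> T
( A ) -> T
( b ) -> T
( b ) -> A -> T
( b ) -> ( T ) -> T
( b ) -> ( A ) -> T
( b ) -> ( a ) -> T
( b ) -> ( a ) -> A
( b ) -> ( a ) -> b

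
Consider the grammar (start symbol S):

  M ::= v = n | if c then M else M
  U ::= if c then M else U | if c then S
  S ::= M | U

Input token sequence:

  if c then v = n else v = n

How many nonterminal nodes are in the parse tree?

[S [M if c then [M v = n] else [M v = n]]]

4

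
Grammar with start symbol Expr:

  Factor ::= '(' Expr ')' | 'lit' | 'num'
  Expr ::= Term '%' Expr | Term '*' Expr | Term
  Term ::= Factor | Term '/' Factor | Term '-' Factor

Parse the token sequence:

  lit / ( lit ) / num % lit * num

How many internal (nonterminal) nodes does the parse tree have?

16

[Expr [Term [Term [Term [Factor lit]] / [Factor ( [Expr [Term [Factor lit]]] )]] / [Factor num]] % [Expr [Term [Factor lit]] * [Expr [Term [Factor num]]]]]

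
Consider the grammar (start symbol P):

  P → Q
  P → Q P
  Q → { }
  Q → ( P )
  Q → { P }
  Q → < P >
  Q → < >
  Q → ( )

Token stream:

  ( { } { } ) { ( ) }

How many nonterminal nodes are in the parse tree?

[P [Q ( [P [Q { }] [P [Q { }]]] )] [P [Q { [P [Q ( )]] }]]]

10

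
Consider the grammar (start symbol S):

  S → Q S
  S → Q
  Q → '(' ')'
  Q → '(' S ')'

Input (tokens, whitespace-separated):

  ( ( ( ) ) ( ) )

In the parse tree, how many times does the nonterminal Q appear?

4

[S [Q ( [S [Q ( [S [Q ( )]] )] [S [Q ( )]]] )]]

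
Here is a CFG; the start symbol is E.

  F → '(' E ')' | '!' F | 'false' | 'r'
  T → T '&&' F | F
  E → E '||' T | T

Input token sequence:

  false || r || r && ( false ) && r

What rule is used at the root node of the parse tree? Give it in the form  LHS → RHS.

[E [E [E [T [F false]]] || [T [F r]]] || [T [T [T [F r]] && [F ( [E [T [F false]]] )]] && [F r]]]

E → E '||' T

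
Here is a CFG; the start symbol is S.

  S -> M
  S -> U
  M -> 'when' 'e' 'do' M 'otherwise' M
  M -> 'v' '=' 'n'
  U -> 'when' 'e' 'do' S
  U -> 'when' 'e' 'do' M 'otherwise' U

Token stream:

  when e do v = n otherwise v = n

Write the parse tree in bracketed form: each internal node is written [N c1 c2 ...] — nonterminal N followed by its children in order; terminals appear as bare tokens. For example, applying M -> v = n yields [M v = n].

[S [M when e do [M v = n] otherwise [M v = n]]]

S
M
when e do M otherwise M
when e do v = n otherwise M
when e do v = n otherwise v = n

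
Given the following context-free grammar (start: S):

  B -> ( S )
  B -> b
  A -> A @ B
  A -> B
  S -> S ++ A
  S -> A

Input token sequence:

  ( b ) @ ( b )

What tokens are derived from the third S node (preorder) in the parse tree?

[S [A [A [B ( [S [A [B b]]] )]] @ [B ( [S [A [B b]]] )]]]

b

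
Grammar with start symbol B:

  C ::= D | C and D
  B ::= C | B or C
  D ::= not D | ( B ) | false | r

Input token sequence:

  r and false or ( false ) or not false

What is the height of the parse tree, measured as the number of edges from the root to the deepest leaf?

[B [B [B [C [C [D r]] and [D false]]] or [C [D ( [B [C [D false]]] )]]] or [C [D not [D false]]]]

7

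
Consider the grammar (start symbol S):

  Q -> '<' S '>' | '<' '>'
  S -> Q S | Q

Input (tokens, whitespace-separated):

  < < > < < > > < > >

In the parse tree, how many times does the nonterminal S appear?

[S [Q < [S [Q < >] [S [Q < [S [Q < >]] >] [S [Q < >]]]] >]]

5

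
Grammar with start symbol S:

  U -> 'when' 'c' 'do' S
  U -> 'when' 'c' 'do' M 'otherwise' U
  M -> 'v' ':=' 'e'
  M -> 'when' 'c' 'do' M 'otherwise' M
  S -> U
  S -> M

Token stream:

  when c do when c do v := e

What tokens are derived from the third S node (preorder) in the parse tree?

v := e

[S [U when c do [S [U when c do [S [M v := e]]]]]]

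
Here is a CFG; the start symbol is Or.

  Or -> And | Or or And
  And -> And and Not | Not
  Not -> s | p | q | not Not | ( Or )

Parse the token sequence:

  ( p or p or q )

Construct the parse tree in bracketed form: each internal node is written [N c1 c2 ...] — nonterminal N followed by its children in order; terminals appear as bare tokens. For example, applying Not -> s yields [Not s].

Or
And
Not
( Or )
( Or or And )
( Or or And or And )
( And or And or And )
( Not or And or And )
( p or And or And )
( p or Not or And )
( p or p or And )
( p or p or Not )
( p or p or q )

[Or [And [Not ( [Or [Or [Or [And [Not p]]] or [And [Not p]]] or [And [Not q]]] )]]]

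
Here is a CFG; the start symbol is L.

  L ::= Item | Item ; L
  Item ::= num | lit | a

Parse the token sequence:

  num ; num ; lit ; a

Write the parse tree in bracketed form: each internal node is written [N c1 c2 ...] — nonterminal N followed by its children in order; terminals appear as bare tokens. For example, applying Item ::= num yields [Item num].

[L [Item num] ; [L [Item num] ; [L [Item lit] ; [L [Item a]]]]]

L
Item ; L
num ; L
num ; Item ; L
num ; num ; L
num ; num ; Item ; L
num ; num ; lit ; L
num ; num ; lit ; Item
num ; num ; lit ; a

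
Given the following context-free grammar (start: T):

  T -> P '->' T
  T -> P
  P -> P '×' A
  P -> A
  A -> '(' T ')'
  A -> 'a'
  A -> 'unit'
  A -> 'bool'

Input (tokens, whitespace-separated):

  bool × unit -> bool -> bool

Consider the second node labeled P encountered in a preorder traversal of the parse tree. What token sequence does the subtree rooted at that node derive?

bool

[T [P [P [A bool]] × [A unit]] -> [T [P [A bool]] -> [T [P [A bool]]]]]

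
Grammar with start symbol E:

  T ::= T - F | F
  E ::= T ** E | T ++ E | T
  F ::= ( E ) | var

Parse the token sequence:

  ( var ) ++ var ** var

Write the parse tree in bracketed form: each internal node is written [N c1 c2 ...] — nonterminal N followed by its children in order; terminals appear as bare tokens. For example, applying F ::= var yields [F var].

[E [T [F ( [E [T [F var]]] )]] ++ [E [T [F var]] ** [E [T [F var]]]]]

E
T ++ E
F ++ E
( E ) ++ E
( T ) ++ E
( F ) ++ E
( var ) ++ E
( var ) ++ T ** E
( var ) ++ F ** E
( var ) ++ var ** E
( var ) ++ var ** T
( var ) ++ var ** F
( var ) ++ var ** var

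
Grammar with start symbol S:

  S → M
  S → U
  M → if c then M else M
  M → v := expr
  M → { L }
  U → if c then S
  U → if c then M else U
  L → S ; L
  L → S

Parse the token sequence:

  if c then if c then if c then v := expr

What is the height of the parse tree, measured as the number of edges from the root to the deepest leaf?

[S [U if c then [S [U if c then [S [U if c then [S [M v := expr]]]]]]]]

8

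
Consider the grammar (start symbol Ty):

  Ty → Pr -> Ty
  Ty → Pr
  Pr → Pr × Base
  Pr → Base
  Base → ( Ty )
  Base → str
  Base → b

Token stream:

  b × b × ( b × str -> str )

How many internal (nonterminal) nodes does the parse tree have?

15

[Ty [Pr [Pr [Pr [Base b]] × [Base b]] × [Base ( [Ty [Pr [Pr [Base b]] × [Base str]] -> [Ty [Pr [Base str]]]] )]]]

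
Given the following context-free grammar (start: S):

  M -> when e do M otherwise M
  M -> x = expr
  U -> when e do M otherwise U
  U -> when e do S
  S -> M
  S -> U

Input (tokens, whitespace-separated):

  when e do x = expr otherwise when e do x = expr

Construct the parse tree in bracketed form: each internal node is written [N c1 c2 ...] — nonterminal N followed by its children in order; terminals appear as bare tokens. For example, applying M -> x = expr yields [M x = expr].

S
U
when e do M otherwise U
when e do x = expr otherwise U
when e do x = expr otherwise when e do S
when e do x = expr otherwise when e do M
when e do x = expr otherwise when e do x = expr

[S [U when e do [M x = expr] otherwise [U when e do [S [M x = expr]]]]]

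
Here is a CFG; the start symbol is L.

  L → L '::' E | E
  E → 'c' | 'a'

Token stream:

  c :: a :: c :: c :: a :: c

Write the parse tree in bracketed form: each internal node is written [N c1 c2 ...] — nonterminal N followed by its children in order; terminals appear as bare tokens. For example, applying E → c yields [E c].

[L [L [L [L [L [L [E c]] :: [E a]] :: [E c]] :: [E c]] :: [E a]] :: [E c]]

L
L :: E
L :: E :: E
L :: E :: E :: E
L :: E :: E :: E :: E
L :: E :: E :: E :: E :: E
E :: E :: E :: E :: E :: E
c :: E :: E :: E :: E :: E
c :: a :: E :: E :: E :: E
c :: a :: c :: E :: E :: E
c :: a :: c :: c :: E :: E
c :: a :: c :: c :: a :: E
c :: a :: c :: c :: a :: c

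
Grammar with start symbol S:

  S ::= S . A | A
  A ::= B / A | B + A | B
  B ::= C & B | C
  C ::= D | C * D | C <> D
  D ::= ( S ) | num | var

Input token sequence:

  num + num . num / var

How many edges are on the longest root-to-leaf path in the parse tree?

[S [S [A [B [C [D num]]] + [A [B [C [D num]]]]]] . [A [B [C [D num]]] / [A [B [C [D var]]]]]]

7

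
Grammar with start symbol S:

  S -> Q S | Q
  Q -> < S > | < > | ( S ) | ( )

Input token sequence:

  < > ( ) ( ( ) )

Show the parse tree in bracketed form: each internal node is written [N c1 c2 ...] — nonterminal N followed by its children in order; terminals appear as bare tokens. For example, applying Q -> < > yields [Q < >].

S
Q S
< > S
< > Q S
< > ( ) S
< > ( ) Q
< > ( ) ( S )
< > ( ) ( Q )
< > ( ) ( ( ) )

[S [Q < >] [S [Q ( )] [S [Q ( [S [Q ( )]] )]]]]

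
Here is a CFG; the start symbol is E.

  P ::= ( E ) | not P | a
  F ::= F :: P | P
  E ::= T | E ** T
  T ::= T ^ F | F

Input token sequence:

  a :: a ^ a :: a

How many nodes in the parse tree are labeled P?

[E [T [T [F [F [P a]] :: [P a]]] ^ [F [F [P a]] :: [P a]]]]

4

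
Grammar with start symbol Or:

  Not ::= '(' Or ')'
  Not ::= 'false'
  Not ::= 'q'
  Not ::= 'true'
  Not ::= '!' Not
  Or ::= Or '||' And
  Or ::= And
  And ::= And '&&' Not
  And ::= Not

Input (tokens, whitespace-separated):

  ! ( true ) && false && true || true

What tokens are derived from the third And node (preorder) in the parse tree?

[Or [Or [And [And [And [Not ! [Not ( [Or [And [Not true]]] )]]] && [Not false]] && [Not true]]] || [And [Not true]]]

! ( true )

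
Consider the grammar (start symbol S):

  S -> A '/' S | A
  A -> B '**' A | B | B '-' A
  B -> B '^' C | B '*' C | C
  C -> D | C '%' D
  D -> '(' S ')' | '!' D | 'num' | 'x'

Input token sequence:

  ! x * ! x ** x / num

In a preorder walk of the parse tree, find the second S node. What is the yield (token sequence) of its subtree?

num

[S [A [B [B [C [D ! [D x]]]] * [C [D ! [D x]]]] ** [A [B [C [D x]]]]] / [S [A [B [C [D num]]]]]]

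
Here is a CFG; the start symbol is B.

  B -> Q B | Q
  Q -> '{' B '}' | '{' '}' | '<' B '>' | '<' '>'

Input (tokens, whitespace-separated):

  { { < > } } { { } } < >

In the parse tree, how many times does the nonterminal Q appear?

[B [Q { [B [Q { [B [Q < >]] }]] }] [B [Q { [B [Q { }]] }] [B [Q < >]]]]

6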